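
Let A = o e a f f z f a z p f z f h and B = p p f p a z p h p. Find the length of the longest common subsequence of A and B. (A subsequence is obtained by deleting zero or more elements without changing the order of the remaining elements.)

A longest common subsequence is fazph (length 5); the LCS DP confirms no longer common subsequence exists.

5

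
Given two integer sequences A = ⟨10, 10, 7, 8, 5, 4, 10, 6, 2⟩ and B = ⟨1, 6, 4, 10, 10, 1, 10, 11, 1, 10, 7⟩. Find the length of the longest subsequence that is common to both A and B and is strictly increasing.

2

A longest common strictly increasing subsequence is 4, 10 (length 2); it appears in order in both A and B, and no longer such subsequence exists.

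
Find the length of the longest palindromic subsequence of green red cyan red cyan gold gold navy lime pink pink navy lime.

4

Using dp[i][j] = 2 + dp[i+1][j−1] if the ends match, else max(dp[i+1][j], dp[i][j−1]):
dp[1][13] = 4. A witness is lime pink pink lime at positions 9,10,11,13.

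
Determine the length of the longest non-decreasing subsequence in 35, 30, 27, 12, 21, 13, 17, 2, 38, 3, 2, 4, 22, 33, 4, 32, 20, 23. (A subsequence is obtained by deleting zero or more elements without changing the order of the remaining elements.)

6

Let dp[i] be the longest non-decreasing subsequence ending at position i. Then dp = [1, 1, 1, 1, 2, 2, 3, 1, 4, 2, 2, 3, 4, 5, 4, 5, 5, 6].
The maximum is 6; one witness is 2, 3, 4, 4, 20, 23 at positions 8,10,12,15,17,18.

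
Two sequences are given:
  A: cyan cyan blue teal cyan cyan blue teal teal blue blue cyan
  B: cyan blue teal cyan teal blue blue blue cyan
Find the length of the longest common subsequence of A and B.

8

Backtracking the LCS table gives one alignment: cyan (A2,B1) → blue (A3,B2) → teal (A4,B3) → cyan (A5,B4) → blue (A7,B6) → blue (A10,B7) → blue (A11,B8) → cyan (A12,B9).
So the longest common subsequence has length 8.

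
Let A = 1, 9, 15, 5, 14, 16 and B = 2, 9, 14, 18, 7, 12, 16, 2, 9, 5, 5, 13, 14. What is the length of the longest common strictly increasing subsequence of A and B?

A longest common strictly increasing subsequence is 9, 14, 16 (length 3); it appears in order in both A and B, and no longer such subsequence exists.

3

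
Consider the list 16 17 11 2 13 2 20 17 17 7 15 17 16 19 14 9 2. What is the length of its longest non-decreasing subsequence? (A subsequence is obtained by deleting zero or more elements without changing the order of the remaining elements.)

6

Scanning left to right, the best length ending at each element is: 16→1, 17→2, 11→1, 2→1, 13→2, 2→2, 20→3, 17→3, 17→4, 7→3, 15→4, 17→5, 16→5, 19→6, 14→4, 9→4, 2→3.
So the longest non-decreasing subsequence has length 6, e.g. 16, 17, 17, 17, 17, 19.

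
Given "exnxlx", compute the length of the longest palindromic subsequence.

3

Using dp[i][j] = 2 + dp[i+1][j−1] if the ends match, else max(dp[i+1][j], dp[i][j−1]):
dp[1][6] = 3. A witness is xlx at positions 2,5,6.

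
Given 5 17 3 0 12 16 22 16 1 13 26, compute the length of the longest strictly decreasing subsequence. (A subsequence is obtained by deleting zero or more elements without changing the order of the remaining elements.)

3

Let dp[i] be the longest decreasing subsequence ending at position i. Then dp = [1, 1, 2, 3, 2, 2, 1, 2, 3, 3, 1].
The maximum is 3; one witness is 5, 3, 0 at positions 1,3,4.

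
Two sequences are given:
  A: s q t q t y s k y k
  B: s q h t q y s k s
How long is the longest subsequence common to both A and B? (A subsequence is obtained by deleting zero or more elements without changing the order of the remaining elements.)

Backtracking the LCS table gives one alignment: s (A1,B1) → q (A2,B2) → t (A3,B4) → q (A4,B5) → y (A6,B6) → s (A7,B7) → k (A8,B8).
So the longest common subsequence has length 7.

7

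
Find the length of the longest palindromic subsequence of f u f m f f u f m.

One longest palindromic subsequence is fufffuf (positions 1,2,3,5,6,7,8); it reads the same forward and backward, and the interval DP gives dp[1][9] = 7.

7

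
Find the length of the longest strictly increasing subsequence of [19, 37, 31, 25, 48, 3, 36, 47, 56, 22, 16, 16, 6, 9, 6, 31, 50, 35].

5

Let dp[i] be the longest increasing subsequence ending at position i. Then dp = [1, 2, 2, 2, 3, 1, 3, 4, 5, 2, 2, 2, 2, 3, 2, 4, 5, 5].
The maximum is 5; one witness is 19, 31, 36, 47, 56 at positions 1,3,7,8,9.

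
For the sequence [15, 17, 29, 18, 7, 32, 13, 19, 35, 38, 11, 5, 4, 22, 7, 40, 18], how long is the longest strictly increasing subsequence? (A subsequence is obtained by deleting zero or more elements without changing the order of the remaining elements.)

7

Let dp[i] be the longest increasing subsequence ending at position i. Then dp = [1, 2, 3, 3, 1, 4, 2, 4, 5, 6, 2, 1, 1, 5, 2, 7, 3].
The maximum is 7; one witness is 15, 17, 29, 32, 35, 38, 40 at positions 1,2,3,6,9,10,16.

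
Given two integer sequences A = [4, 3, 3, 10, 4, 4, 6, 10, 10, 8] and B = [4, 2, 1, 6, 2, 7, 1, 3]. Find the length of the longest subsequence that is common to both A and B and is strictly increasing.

2

A longest common strictly increasing subsequence is 4, 6 (length 2); it appears in order in both A and B, and no longer such subsequence exists.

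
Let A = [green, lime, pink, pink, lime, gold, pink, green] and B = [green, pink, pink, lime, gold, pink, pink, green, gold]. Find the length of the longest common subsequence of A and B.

A longest common subsequence is green, pink, pink, lime, gold, pink, green (length 7); the LCS DP confirms no longer common subsequence exists.

7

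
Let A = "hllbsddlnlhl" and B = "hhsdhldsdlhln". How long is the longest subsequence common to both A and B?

A longest common subsequence is hlsdlhl (length 7); the LCS DP confirms no longer common subsequence exists.

7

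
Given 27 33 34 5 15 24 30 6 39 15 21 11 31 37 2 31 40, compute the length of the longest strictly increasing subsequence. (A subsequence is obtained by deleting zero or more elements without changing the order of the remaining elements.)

7

Let dp[i] be the longest increasing subsequence ending at position i. Then dp = [1, 2, 3, 1, 2, 3, 4, 2, 5, 3, 4, 3, 5, 6, 1, 5, 7].
The maximum is 7; one witness is 5, 15, 24, 30, 31, 37, 40 at positions 4,5,6,7,13,14,17.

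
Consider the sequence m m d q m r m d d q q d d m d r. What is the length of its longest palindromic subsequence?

10

Using dp[i][j] = 2 + dp[i+1][j−1] if the ends match, else max(dp[i+1][j], dp[i][j−1]):
dp[1][16] = 10. A witness is rmddqqddmr at positions 6,7,8,9,10,11,12,13,14,16.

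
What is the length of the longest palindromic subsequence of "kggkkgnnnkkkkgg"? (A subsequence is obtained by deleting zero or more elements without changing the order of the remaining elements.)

11

One longest palindromic subsequence is ggkknnnkkgg (positions 2,3,4,5,7,8,9,12,13,14,15); it reads the same forward and backward, and the interval DP gives dp[1][15] = 11.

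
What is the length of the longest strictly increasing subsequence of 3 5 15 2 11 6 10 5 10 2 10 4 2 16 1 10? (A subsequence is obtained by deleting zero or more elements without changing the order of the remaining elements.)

5

Scanning left to right, the best length ending at each element is: 3→1, 5→2, 15→3, 2→1, 11→3, 6→3, 10→4, 5→2, 10→4, 2→1, 10→4, 4→2, 2→1, 16→5, 1→1, 10→4.
So the longest increasing subsequence has length 5, e.g. 3, 5, 6, 10, 16.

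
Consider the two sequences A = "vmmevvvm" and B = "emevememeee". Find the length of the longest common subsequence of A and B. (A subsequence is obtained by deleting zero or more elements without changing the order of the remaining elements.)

4

Backtracking the LCS table gives one alignment: v (A1,B4) → m (A2,B6) → m (A3,B8) → e (A4,B11).
So the longest common subsequence has length 4.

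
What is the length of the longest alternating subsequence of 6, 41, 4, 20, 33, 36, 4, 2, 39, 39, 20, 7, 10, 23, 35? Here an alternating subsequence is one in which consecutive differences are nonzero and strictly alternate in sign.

8

A longest alternating subsequence is 6, 41, 4, 20, 4, 39, 7, 10 (positions 1,2,3,4,7,9,12,13); its 7 consecutive differences strictly alternate in sign, and length 8 is optimal.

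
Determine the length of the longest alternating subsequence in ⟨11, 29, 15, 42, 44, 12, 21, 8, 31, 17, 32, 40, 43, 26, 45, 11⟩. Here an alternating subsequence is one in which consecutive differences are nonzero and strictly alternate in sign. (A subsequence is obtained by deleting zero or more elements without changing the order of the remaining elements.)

13

A longest alternating subsequence is 11, 29, 15, 42, 12, 21, 8, 31, 17, 32, 26, 45, 11 (positions 1,2,3,4,6,7,8,9,10,11,14,15,16); its 12 consecutive differences strictly alternate in sign, and length 13 is optimal.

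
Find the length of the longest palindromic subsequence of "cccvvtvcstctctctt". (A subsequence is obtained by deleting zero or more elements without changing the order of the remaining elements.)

Using dp[i][j] = 2 + dp[i+1][j−1] if the ends match, else max(dp[i+1][j], dp[i][j−1]):
dp[1][17] = 9. A witness is ttctctctt at positions 6,10,11,12,13,14,15,16,17.

9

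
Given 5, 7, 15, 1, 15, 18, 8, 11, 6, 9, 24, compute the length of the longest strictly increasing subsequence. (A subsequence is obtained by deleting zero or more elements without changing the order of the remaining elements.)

One longest increasing subsequence is 5, 7, 15, 18, 24 (positions 1,2,3,6,11), of length 5; no longer one exists.

5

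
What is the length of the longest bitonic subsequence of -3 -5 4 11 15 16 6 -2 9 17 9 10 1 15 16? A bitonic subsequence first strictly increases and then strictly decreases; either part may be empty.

8

Let inc[i] be the LIS ending at i and dec[i] the longest strictly decreasing subsequence starting at i. inc = [1, 1, 2, 3, 4, 5, 3, 2, 4, 6, 4, 5, 3, 6, 7], dec = [2, 1, 2, 3, 3, 3, 2, 1, 2, 3, 2, 2, 1, 1, 1].
max_i inc[i]+dec[i]−1 = 8, with one witness -3, 4, 11, 15, 16, 17, 10, 1.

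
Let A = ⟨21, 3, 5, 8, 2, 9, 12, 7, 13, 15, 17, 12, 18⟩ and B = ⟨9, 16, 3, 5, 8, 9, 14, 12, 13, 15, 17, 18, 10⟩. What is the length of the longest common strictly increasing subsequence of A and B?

For each value that appears in both, track the longest common increasing run ending there.
The best achievable length is 9; one witness is 3, 5, 8, 9, 12, 13, 15, 17, 18 (A-positions 2,3,4,6,7,9,10,11,13, B-positions 3,4,5,6,8,9,10,11,12).

9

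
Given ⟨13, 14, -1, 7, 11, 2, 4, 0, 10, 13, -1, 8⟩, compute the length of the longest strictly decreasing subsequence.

One longest decreasing subsequence is 13, 7, 2, 0, -1 (positions 1,4,6,8,11), of length 5; no longer one exists.

5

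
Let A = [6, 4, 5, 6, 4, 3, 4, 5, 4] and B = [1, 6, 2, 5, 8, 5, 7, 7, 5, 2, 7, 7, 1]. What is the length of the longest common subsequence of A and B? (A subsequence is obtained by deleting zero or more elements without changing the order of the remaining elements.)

A longest common subsequence is 6, 5, 5 (length 3); the LCS DP confirms no longer common subsequence exists.

3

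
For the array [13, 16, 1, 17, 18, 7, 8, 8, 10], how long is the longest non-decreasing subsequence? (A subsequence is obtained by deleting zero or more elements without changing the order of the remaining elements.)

5

Let dp[i] be the longest non-decreasing subsequence ending at position i. Then dp = [1, 2, 1, 3, 4, 2, 3, 4, 5].
The maximum is 5; one witness is 1, 7, 8, 8, 10 at positions 3,6,7,8,9.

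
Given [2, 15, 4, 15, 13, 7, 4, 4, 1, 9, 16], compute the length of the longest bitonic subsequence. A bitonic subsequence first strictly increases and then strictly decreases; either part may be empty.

One longest bitonic subsequence is 2, 4, 15, 13, 7, 4, 1 (positions 1,3,4,5,6,8,9): it rises to 15 then falls. Length 7 is optimal.

7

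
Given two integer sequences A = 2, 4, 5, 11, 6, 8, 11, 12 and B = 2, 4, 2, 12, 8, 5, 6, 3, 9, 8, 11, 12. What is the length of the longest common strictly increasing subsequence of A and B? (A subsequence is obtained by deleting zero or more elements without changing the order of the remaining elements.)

A longest common strictly increasing subsequence is 2, 4, 5, 6, 8, 11, 12 (length 7); it appears in order in both A and B, and no longer such subsequence exists.

7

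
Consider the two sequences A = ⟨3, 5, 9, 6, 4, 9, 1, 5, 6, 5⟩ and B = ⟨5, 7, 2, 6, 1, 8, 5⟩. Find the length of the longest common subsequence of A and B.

4

A longest common subsequence is 5, 6, 1, 5 (length 4); the LCS DP confirms no longer common subsequence exists.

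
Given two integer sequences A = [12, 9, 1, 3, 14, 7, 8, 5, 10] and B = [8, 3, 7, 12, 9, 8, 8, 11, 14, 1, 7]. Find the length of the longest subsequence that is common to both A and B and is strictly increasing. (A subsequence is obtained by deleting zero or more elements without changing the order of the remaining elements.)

A longest common strictly increasing subsequence is 3, 7, 8 (length 3); it appears in order in both A and B, and no longer such subsequence exists.

3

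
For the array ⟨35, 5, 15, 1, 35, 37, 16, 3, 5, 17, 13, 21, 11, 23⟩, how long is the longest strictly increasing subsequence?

6

One longest increasing subsequence is 5, 15, 16, 17, 21, 23 (positions 2,3,7,10,12,14), of length 6; no longer one exists.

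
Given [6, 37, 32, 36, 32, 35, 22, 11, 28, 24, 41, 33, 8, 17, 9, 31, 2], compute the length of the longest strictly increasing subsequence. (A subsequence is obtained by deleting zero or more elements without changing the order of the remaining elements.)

4

Scanning left to right, the best length ending at each element is: 6→1, 37→2, 32→2, 36→3, 32→2, 35→3, 22→2, 11→2, 28→3, 24→3, 41→4, 33→4, 8→2, 17→3, 9→3, 31→4, 2→1.
So the longest increasing subsequence has length 4, e.g. 6, 32, 36, 41.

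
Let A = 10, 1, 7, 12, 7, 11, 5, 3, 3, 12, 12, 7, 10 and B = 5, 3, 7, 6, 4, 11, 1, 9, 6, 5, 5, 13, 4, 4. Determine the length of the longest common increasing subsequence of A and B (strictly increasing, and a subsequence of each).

A longest common strictly increasing subsequence is 5, 7 (length 2); it appears in order in both A and B, and no longer such subsequence exists.

2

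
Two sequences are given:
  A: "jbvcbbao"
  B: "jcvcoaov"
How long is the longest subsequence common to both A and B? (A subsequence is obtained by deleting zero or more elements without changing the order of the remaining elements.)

5

Backtracking the LCS table gives one alignment: j (A1,B1) → v (A3,B3) → c (A4,B4) → a (A7,B6) → o (A8,B7).
So the longest common subsequence has length 5.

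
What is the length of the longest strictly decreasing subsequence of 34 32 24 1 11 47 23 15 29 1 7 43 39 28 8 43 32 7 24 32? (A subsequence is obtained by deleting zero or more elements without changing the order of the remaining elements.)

Let dp[i] be the longest decreasing subsequence ending at position i. Then dp = [1, 2, 3, 4, 4, 1, 4, 5, 3, 6, 6, 2, 3, 4, 6, 2, 4, 7, 5, 4].
The maximum is 7; one witness is 34, 32, 24, 23, 15, 8, 7 at positions 1,2,3,7,8,15,18.

7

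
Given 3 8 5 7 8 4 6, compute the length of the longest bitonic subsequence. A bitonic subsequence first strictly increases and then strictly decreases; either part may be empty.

Let inc[i] be the LIS ending at i and dec[i] the longest strictly decreasing subsequence starting at i. inc = [1, 2, 2, 3, 4, 2, 3], dec = [1, 3, 2, 2, 2, 1, 1].
max_i inc[i]+dec[i]−1 = 5, with one witness 3, 5, 7, 8, 6.

5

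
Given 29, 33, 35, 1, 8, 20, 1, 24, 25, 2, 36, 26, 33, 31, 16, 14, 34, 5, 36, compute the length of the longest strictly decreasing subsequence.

Let dp[i] be the longest decreasing subsequence ending at position i. Then dp = [1, 1, 1, 2, 2, 2, 3, 2, 2, 3, 1, 2, 2, 3, 4, 5, 2, 6, 1].
The maximum is 6; one witness is 35, 33, 31, 16, 14, 5 at positions 3,13,14,15,16,18.

6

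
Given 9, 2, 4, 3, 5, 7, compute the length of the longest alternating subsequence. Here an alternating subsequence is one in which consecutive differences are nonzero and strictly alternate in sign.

5

Track the best alternating length ending on an up-step vs a down-step at each position: up/down = 1/1, 1/2, 3/2, 3/4, 5/2, 5/2.
The maximum over both is 5; one such subsequence is 9, 2, 4, 3, 5.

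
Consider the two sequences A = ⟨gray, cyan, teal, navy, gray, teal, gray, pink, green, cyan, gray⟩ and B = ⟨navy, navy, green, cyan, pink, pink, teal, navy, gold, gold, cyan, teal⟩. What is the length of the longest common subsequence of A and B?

A longest common subsequence is cyan, teal, navy, teal (length 4); the LCS DP confirms no longer common subsequence exists.

4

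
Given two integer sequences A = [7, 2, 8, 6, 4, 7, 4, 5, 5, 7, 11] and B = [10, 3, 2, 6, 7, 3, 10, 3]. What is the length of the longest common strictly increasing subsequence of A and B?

For each value that appears in both, track the longest common increasing run ending there.
The best achievable length is 3; one witness is 2, 6, 7 (A-positions 2,4,6, B-positions 3,4,5).

3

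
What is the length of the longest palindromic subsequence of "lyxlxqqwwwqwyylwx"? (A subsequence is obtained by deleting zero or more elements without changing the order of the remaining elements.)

Using dp[i][j] = 2 + dp[i+1][j−1] if the ends match, else max(dp[i+1][j], dp[i][j−1]):
dp[1][17] = 9. A witness is xlqwwwqlx at positions 3,4,7,8,9,10,11,15,17.

9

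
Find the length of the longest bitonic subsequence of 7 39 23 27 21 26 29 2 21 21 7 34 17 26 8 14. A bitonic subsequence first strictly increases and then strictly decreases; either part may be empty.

Let inc[i] be the LIS ending at i and dec[i] the longest strictly decreasing subsequence starting at i. inc = [1, 2, 2, 3, 2, 3, 4, 1, 2, 2, 2, 5, 3, 4, 3, 4], dec = [2, 6, 4, 5, 3, 4, 4, 1, 3, 3, 1, 3, 2, 2, 1, 1].
max_i inc[i]+dec[i]−1 = 7, with one witness 7, 39, 27, 26, 21, 17, 14.

7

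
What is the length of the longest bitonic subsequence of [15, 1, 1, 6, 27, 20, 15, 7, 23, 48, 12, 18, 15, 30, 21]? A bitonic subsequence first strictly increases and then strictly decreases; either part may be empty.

One longest bitonic subsequence is 1, 6, 20, 23, 48, 30, 21 (positions 2,4,6,9,10,14,15): it rises to 48 then falls. Length 7 is optimal.

7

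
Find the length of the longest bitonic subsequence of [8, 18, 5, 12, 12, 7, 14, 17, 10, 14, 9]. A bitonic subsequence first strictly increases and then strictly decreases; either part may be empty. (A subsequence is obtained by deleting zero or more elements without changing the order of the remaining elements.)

One longest bitonic subsequence is 8, 12, 14, 17, 14, 9 (positions 1,4,7,8,10,11): it rises to 17 then falls. Length 6 is optimal.

6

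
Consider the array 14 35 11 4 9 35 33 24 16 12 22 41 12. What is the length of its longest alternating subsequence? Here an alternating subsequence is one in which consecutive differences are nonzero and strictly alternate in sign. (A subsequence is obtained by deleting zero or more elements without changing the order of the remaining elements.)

7

Track the best alternating length ending on an up-step vs a down-step at each position: up/down = 1/1, 2/1, 1/3, 1/3, 4/3, 4/1, 4/5, 4/5, 4/5, 4/5, 6/5, 6/1, 4/7.
The maximum over both is 7; one such subsequence is 14, 35, 11, 35, 16, 22, 12.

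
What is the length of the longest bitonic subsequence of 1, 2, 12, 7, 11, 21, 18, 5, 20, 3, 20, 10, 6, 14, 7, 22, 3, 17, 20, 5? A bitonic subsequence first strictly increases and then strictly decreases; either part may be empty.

9

One longest bitonic subsequence is 1, 2, 7, 11, 21, 20, 14, 7, 5 (positions 1,2,4,5,6,11,14,15,20): it rises to 21 then falls. Length 9 is optimal.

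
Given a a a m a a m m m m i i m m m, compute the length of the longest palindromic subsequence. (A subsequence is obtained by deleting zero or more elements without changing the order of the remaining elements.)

8

One longest palindromic subsequence is mmmiimmm (positions 4,7,8,11,12,13,14,15); it reads the same forward and backward, and the interval DP gives dp[1][15] = 8.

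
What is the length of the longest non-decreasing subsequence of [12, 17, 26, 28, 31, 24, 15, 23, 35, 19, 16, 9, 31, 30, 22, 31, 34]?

8

Let dp[i] be the longest non-decreasing subsequence ending at position i. Then dp = [1, 2, 3, 4, 5, 3, 2, 3, 6, 3, 3, 1, 6, 5, 4, 7, 8].
The maximum is 8; one witness is 12, 17, 26, 28, 31, 31, 31, 34 at positions 1,2,3,4,5,13,16,17.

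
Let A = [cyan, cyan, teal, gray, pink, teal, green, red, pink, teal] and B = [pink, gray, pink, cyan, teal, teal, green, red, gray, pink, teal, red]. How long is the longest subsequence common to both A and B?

A longest common subsequence is cyan, teal, teal, green, red, pink, teal (length 7); the LCS DP confirms no longer common subsequence exists.

7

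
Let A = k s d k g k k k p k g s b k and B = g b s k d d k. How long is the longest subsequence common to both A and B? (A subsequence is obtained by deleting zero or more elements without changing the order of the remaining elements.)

3

A longest common subsequence is kdk (length 3); the LCS DP confirms no longer common subsequence exists.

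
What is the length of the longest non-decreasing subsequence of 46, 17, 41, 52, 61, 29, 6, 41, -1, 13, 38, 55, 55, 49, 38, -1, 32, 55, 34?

One longest non-decreasing subsequence is 17, 41, 52, 55, 55, 55 (positions 2,3,4,12,13,18), of length 6; no longer one exists.

6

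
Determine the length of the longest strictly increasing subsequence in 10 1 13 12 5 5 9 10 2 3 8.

4

Scanning left to right, the best length ending at each element is: 10→1, 1→1, 13→2, 12→2, 5→2, 5→2, 9→3, 10→4, 2→2, 3→3, 8→4.
So the longest increasing subsequence has length 4, e.g. 1, 5, 9, 10.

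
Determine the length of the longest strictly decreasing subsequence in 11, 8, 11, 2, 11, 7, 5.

4

Let dp[i] be the longest decreasing subsequence ending at position i. Then dp = [1, 2, 1, 3, 1, 3, 4].
The maximum is 4; one witness is 11, 8, 7, 5 at positions 1,2,6,7.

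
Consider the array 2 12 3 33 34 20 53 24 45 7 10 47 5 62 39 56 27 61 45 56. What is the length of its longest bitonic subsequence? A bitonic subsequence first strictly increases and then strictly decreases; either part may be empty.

9

Let inc[i] be the LIS ending at i and dec[i] the longest strictly decreasing subsequence starting at i. inc = [1, 2, 2, 3, 4, 3, 5, 4, 5, 3, 4, 6, 3, 7, 5, 7, 5, 8, 6, 7], dec = [1, 3, 1, 4, 4, 3, 4, 3, 3, 2, 2, 3, 1, 3, 2, 2, 1, 2, 1, 1].
max_i inc[i]+dec[i]−1 = 9, with one witness 2, 12, 33, 34, 45, 47, 62, 61, 56.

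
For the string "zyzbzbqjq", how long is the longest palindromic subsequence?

3

One longest palindromic subsequence is qjq (positions 7,8,9); it reads the same forward and backward, and the interval DP gives dp[1][9] = 3.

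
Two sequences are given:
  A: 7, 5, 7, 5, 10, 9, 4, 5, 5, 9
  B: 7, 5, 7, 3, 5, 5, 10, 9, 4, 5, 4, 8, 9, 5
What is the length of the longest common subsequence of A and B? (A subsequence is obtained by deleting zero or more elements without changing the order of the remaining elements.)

9

A longest common subsequence is 7, 5, 7, 5, 10, 9, 4, 5, 5 (length 9); the LCS DP confirms no longer common subsequence exists.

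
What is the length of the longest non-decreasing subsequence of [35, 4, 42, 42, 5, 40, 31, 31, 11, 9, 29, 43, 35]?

Scanning left to right, the best length ending at each element is: 35→1, 4→1, 42→2, 42→3, 5→2, 40→3, 31→3, 31→4, 11→3, 9→3, 29→4, 43→5, 35→5.
So the longest non-decreasing subsequence has length 5, e.g. 4, 5, 31, 31, 43.

5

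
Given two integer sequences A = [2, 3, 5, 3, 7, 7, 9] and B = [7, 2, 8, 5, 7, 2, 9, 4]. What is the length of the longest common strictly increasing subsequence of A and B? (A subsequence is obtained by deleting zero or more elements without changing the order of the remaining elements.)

4

A longest common strictly increasing subsequence is 2, 5, 7, 9 (length 4); it appears in order in both A and B, and no longer such subsequence exists.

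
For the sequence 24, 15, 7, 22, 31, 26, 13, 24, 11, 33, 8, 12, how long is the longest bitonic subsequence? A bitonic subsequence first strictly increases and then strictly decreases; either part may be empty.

7

One longest bitonic subsequence is 15, 22, 31, 26, 24, 11, 8 (positions 2,4,5,6,8,9,11): it rises to 31 then falls. Length 7 is optimal.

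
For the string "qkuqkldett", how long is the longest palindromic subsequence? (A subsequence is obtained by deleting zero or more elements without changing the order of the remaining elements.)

3

One longest palindromic subsequence is kqk (positions 2,4,5); it reads the same forward and backward, and the interval DP gives dp[1][10] = 3.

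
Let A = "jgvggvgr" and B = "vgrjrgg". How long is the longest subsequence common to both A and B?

Backtracking the LCS table gives one alignment: v (A3,B1) → g (A4,B2) → g (A5,B6) → g (A7,B7).
So the longest common subsequence has length 4.

4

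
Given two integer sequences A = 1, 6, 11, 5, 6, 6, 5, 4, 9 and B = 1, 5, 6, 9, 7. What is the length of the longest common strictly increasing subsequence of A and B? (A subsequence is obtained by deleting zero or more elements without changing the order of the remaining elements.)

4

A longest common strictly increasing subsequence is 1, 5, 6, 9 (length 4); it appears in order in both A and B, and no longer such subsequence exists.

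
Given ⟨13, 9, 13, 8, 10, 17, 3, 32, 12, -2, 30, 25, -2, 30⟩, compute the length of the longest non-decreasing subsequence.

5

Scanning left to right, the best length ending at each element is: 13→1, 9→1, 13→2, 8→1, 10→2, 17→3, 3→1, 32→4, 12→3, -2→1, 30→4, 25→4, -2→2, 30→5.
So the longest non-decreasing subsequence has length 5, e.g. 13, 13, 17, 30, 30.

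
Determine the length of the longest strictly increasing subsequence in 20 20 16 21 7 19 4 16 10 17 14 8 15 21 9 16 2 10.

Let dp[i] be the longest increasing subsequence ending at position i. Then dp = [1, 1, 1, 2, 1, 2, 1, 2, 2, 3, 3, 2, 4, 5, 3, 5, 1, 4].
The maximum is 5; one witness is 7, 10, 14, 15, 21 at positions 5,9,11,13,14.

5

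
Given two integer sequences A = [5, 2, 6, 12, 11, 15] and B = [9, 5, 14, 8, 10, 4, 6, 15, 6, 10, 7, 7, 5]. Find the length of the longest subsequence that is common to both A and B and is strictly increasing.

3

For each value that appears in both, track the longest common increasing run ending there.
The best achievable length is 3; one witness is 5, 6, 15 (A-positions 1,3,6, B-positions 2,7,8).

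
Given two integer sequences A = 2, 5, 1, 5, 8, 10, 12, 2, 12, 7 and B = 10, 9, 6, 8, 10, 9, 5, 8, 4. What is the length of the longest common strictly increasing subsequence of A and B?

2

For each value that appears in both, track the longest common increasing run ending there.
The best achievable length is 2; one witness is 8, 10 (A-positions 5,6, B-positions 4,5).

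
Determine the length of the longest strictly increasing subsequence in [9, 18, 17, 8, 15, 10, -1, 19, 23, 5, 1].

4

Scanning left to right, the best length ending at each element is: 9→1, 18→2, 17→2, 8→1, 15→2, 10→2, -1→1, 19→3, 23→4, 5→2, 1→2.
So the longest increasing subsequence has length 4, e.g. 9, 18, 19, 23.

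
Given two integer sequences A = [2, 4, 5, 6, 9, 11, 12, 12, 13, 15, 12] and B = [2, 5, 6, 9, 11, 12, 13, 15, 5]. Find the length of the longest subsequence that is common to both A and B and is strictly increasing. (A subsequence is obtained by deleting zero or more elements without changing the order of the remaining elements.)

For each value that appears in both, track the longest common increasing run ending there.
The best achievable length is 8; one witness is 2, 5, 6, 9, 11, 12, 13, 15 (A-positions 1,3,4,5,6,7,9,10, B-positions 1,2,3,4,5,6,7,8).

8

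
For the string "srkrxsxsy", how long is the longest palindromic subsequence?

One longest palindromic subsequence is sxsxs (positions 1,5,6,7,8); it reads the same forward and backward, and the interval DP gives dp[1][9] = 5.

5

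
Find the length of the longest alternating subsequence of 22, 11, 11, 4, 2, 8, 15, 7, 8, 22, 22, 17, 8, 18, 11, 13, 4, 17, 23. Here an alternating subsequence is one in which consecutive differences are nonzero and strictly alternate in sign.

Track the best alternating length ending on an up-step vs a down-step at each position: up/down = 1/1, 1/2, 1/2, 1/2, 1/2, 3/2, 3/2, 3/4, 5/4, 5/1, 5/1, 5/6, 5/6, 7/6, 7/8, 9/8, 3/10, 11/8, 11/1.
The maximum over both is 11; one such subsequence is 22, 4, 8, 7, 22, 17, 18, 11, 13, 4, 17.

11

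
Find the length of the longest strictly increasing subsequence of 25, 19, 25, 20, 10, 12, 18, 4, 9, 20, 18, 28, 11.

Let dp[i] be the longest increasing subsequence ending at position i. Then dp = [1, 1, 2, 2, 1, 2, 3, 1, 2, 4, 3, 5, 3].
The maximum is 5; one witness is 10, 12, 18, 20, 28 at positions 5,6,7,10,12.

5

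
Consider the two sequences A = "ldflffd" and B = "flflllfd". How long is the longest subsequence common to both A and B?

5

Backtracking the LCS table gives one alignment: l (A1,B2) → f (A3,B3) → l (A4,B6) → f (A6,B7) → d (A7,B8).
So the longest common subsequence has length 5.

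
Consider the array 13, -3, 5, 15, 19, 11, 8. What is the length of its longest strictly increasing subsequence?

4

Scanning left to right, the best length ending at each element is: 13→1, -3→1, 5→2, 15→3, 19→4, 11→3, 8→3.
So the longest increasing subsequence has length 4, e.g. -3, 5, 15, 19.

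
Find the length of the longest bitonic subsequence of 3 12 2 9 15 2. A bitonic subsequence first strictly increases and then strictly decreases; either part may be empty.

One longest bitonic subsequence is 3, 12, 9, 2 (positions 1,2,4,6): it rises to 12 then falls. Length 4 is optimal.

4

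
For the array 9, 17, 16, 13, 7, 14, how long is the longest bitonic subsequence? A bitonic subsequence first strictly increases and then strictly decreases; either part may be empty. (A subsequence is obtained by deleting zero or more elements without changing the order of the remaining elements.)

One longest bitonic subsequence is 9, 17, 16, 13, 7 (positions 1,2,3,4,5): it rises to 17 then falls. Length 5 is optimal.

5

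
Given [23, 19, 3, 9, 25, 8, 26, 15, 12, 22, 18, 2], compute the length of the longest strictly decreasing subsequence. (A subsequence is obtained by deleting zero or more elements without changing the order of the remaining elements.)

Let dp[i] be the longest decreasing subsequence ending at position i. Then dp = [1, 2, 3, 3, 1, 4, 1, 3, 4, 2, 3, 5].
The maximum is 5; one witness is 23, 19, 9, 8, 2 at positions 1,2,4,6,12.

5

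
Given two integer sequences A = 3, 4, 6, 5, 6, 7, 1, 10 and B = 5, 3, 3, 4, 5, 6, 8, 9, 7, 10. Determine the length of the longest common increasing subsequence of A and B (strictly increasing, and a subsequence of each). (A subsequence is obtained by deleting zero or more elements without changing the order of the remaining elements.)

For each value that appears in both, track the longest common increasing run ending there.
The best achievable length is 6; one witness is 3, 4, 5, 6, 7, 10 (A-positions 1,2,4,5,6,8, B-positions 2,4,5,6,9,10).

6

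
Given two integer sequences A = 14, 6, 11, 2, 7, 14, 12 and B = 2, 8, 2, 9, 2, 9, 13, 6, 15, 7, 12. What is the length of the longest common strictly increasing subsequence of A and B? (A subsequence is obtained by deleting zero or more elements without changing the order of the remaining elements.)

3

A longest common strictly increasing subsequence is 2, 7, 12 (length 3); it appears in order in both A and B, and no longer such subsequence exists.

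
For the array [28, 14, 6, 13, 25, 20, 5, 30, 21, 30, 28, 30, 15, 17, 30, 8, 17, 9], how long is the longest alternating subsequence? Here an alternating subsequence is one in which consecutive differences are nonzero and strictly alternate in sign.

Track the best alternating length ending on an up-step vs a down-step at each position: up/down = 1/1, 1/2, 1/2, 3/2, 3/2, 3/4, 1/4, 5/1, 5/6, 7/1, 7/8, 9/1, 5/10, 11/10, 11/1, 5/12, 13/12, 13/14.
The maximum over both is 14; one such subsequence is 28, 14, 25, 20, 30, 21, 30, 28, 30, 15, 17, 8, 17, 9.

14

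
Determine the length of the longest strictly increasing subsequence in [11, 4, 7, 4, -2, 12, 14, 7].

4

One longest increasing subsequence is 4, 7, 12, 14 (positions 2,3,6,7), of length 4; no longer one exists.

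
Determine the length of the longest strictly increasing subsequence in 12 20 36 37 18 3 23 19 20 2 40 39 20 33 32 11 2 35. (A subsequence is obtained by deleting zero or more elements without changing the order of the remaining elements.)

6

One longest increasing subsequence is 12, 18, 19, 20, 33, 35 (positions 1,5,8,9,14,18), of length 6; no longer one exists.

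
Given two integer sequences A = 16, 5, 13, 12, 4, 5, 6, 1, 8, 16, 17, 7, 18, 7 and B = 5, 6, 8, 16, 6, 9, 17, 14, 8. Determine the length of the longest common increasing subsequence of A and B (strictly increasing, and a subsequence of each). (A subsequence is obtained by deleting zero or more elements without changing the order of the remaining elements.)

A longest common strictly increasing subsequence is 5, 6, 8, 16, 17 (length 5); it appears in order in both A and B, and no longer such subsequence exists.

5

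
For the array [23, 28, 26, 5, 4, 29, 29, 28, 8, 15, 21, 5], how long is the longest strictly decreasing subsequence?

One longest decreasing subsequence is 28, 26, 5, 4 (positions 2,3,4,5), of length 4; no longer one exists.

4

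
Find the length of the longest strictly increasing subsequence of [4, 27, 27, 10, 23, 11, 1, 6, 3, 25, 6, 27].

5

Let dp[i] be the longest increasing subsequence ending at position i. Then dp = [1, 2, 2, 2, 3, 3, 1, 2, 2, 4, 3, 5].
The maximum is 5; one witness is 4, 10, 23, 25, 27 at positions 1,4,5,10,12.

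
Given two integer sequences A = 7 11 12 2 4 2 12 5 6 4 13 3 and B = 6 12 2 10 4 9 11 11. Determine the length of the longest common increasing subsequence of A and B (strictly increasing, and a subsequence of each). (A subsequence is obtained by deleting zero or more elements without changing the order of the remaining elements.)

A longest common strictly increasing subsequence is 2, 4 (length 2); it appears in order in both A and B, and no longer such subsequence exists.

2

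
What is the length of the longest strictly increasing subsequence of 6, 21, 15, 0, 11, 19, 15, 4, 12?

3

Let dp[i] be the longest increasing subsequence ending at position i. Then dp = [1, 2, 2, 1, 2, 3, 3, 2, 3].
The maximum is 3; one witness is 6, 15, 19 at positions 1,3,6.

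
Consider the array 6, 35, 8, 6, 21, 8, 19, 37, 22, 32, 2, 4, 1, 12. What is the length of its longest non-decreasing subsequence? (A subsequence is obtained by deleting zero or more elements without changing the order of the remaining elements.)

One longest non-decreasing subsequence is 6, 8, 8, 19, 22, 32 (positions 1,3,6,7,9,10), of length 6; no longer one exists.

6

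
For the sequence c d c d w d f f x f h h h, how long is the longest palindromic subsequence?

3

Using dp[i][j] = 2 + dp[i+1][j−1] if the ends match, else max(dp[i+1][j], dp[i][j−1]):
dp[1][13] = 3. A witness is hhh at positions 11,12,13.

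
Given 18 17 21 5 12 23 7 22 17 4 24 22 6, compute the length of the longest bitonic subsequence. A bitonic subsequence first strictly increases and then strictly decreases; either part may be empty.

6

One longest bitonic subsequence is 18, 21, 23, 22, 17, 6 (positions 1,3,6,8,9,13): it rises to 23 then falls. Length 6 is optimal.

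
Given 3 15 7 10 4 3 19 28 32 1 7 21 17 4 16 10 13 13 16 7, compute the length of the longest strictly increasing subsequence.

Let dp[i] be the longest increasing subsequence ending at position i. Then dp = [1, 2, 2, 3, 2, 1, 4, 5, 6, 1, 3, 5, 4, 2, 4, 4, 5, 5, 6, 3].
The maximum is 6; one witness is 3, 7, 10, 19, 28, 32 at positions 1,3,4,7,8,9.

6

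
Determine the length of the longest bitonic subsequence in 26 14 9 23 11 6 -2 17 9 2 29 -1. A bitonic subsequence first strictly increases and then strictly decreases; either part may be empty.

Let inc[i] be the LIS ending at i and dec[i] the longest strictly decreasing subsequence starting at i. inc = [1, 1, 1, 2, 2, 1, 1, 3, 2, 2, 4, 2], dec = [6, 5, 4, 5, 4, 3, 1, 4, 3, 2, 2, 1].
max_i inc[i]+dec[i]−1 = 6, with one witness 26, 23, 17, 9, 2, -1.

6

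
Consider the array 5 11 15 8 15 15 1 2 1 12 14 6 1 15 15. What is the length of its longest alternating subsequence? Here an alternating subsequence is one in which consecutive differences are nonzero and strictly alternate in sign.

10

A longest alternating subsequence is 5, 11, 8, 15, 1, 2, 1, 12, 6, 15 (positions 1,2,4,5,7,8,9,10,12,14); its 9 consecutive differences strictly alternate in sign, and length 10 is optimal.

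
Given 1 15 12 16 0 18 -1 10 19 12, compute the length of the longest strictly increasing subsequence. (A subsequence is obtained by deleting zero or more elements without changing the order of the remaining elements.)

5

Scanning left to right, the best length ending at each element is: 1→1, 15→2, 12→2, 16→3, 0→1, 18→4, -1→1, 10→2, 19→5, 12→3.
So the longest increasing subsequence has length 5, e.g. 1, 15, 16, 18, 19.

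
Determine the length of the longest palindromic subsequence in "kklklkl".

5

One longest palindromic subsequence is lklkl (positions 3,4,5,6,7); it reads the same forward and backward, and the interval DP gives dp[1][7] = 5.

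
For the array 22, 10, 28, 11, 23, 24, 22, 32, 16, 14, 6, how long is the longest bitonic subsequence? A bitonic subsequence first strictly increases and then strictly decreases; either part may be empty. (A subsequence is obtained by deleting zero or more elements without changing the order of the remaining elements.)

8

One longest bitonic subsequence is 10, 11, 23, 24, 22, 16, 14, 6 (positions 2,4,5,6,7,9,10,11): it rises to 24 then falls. Length 8 is optimal.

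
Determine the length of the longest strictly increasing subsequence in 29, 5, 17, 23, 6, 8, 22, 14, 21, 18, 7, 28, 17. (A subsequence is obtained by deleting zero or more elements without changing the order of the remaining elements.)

6

Scanning left to right, the best length ending at each element is: 29→1, 5→1, 17→2, 23→3, 6→2, 8→3, 22→4, 14→4, 21→5, 18→5, 7→3, 28→6, 17→5.
So the longest increasing subsequence has length 6, e.g. 5, 6, 8, 14, 21, 28.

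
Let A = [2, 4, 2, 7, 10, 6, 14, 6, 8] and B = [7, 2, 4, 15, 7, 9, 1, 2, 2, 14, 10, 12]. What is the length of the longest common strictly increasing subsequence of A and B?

For each value that appears in both, track the longest common increasing run ending there.
The best achievable length is 4; one witness is 2, 4, 7, 14 (A-positions 1,2,4,7, B-positions 2,3,5,10).

4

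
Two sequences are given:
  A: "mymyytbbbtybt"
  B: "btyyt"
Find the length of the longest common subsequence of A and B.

4

Backtracking the LCS table gives one alignment: b (A9,B1) → t (A10,B2) → y (A11,B4) → t (A13,B5).
So the longest common subsequence has length 4.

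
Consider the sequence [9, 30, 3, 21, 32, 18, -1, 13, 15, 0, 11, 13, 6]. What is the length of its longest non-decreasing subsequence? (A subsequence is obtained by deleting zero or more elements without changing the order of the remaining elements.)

Let dp[i] be the longest non-decreasing subsequence ending at position i. Then dp = [1, 2, 1, 2, 3, 2, 1, 2, 3, 2, 3, 4, 3].
The maximum is 4; one witness is -1, 0, 11, 13 at positions 7,10,11,12.

4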